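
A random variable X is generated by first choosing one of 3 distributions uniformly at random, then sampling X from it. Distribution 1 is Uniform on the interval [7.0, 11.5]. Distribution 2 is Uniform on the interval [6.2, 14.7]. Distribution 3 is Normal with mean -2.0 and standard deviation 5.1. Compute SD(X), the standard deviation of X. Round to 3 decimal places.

6.533

Per component, 1: μ=9.25, E[X²]=87.25; 2: μ=10.45, E[X²]=115.223; 3: μ=-2, E[X²]=30.01.
E[X] = 0.333333·9.25 + 0.333333·10.45 + 0.333333·-2 = 5.9.
E[X²] = 0.333333·87.25 + 0.333333·115.223 + 0.333333·30.01 = 77.4944.
Var(X) = E[X²] − (E[X])² = 77.4944 − 34.81 = 42.6844.
SD(X) = √42.6844 = 6.53333.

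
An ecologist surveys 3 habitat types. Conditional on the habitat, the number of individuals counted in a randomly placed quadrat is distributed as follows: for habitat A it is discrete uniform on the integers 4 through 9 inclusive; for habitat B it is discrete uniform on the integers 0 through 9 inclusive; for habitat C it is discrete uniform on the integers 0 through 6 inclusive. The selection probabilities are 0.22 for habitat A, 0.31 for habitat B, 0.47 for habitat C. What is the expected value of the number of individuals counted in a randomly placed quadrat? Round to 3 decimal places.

4.235

Component means — A: 6.5; B: 4.5; C: 3.
E[X] = 0.22·6.5 + 0.31·4.5 + 0.47·3 = 4.235.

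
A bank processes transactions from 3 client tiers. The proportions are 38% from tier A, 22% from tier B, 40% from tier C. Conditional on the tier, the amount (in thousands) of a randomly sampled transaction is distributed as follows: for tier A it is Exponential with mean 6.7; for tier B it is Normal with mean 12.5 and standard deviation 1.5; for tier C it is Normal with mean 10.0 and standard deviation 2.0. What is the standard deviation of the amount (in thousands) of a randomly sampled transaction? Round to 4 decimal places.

4.9164

Per component, A: μ=6.7, E[X²]=89.78; B: μ=12.5, E[X²]=158.5; C: μ=10, E[X²]=104.
E[X] = 0.38·6.7 + 0.22·12.5 + 0.4·10 = 9.296.
E[X²] = 0.38·89.78 + 0.22·158.5 + 0.4·104 = 110.586.
Var(X) = E[X²] − (E[X])² = 110.586 − 86.4156 = 24.1708.
SD(X) = √24.1708 = 4.91638.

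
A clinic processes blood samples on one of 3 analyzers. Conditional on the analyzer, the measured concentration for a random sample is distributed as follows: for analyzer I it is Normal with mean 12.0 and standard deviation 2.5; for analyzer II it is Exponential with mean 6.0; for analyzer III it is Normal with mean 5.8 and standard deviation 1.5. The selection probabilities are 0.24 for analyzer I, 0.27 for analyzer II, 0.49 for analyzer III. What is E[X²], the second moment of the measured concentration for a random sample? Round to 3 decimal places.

73.086

For each component E[X²] = Var + (mean)², giving I: 150.25; II: 72; III: 35.89.
Overall E[X²] = 0.24·150.25 + 0.27·72 + 0.49·35.89 = 73.0861.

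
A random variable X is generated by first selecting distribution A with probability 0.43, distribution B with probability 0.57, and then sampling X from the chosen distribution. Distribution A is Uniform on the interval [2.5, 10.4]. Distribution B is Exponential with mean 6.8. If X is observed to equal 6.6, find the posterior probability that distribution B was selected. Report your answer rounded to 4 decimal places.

Likelihoods f(6.6 | ·): A: 0.126582; B: 0.0557147.
Posterior ∝ prior × likelihood. Numerator for B: 0.57·0.0557147 = 0.0317574.
Normalizing constant: 0.43·0.126582 + 0.57·0.0557147 = 0.0861878.
P(B | observation) = 0.0317574 / 0.0861878 = 0.368467.

0.3685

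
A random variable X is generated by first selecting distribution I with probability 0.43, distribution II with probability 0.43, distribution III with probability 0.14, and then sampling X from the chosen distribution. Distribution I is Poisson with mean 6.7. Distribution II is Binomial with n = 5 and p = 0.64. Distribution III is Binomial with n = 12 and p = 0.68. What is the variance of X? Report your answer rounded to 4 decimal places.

Per component, I: μ=6.7, E[X²]=51.59; II: μ=3.2, E[X²]=11.392; III: μ=8.16, E[X²]=69.1968.
E[X] = 0.43·6.7 + 0.43·3.2 + 0.14·8.16 = 5.3994.
E[X²] = 0.43·51.59 + 0.43·11.392 + 0.14·69.1968 = 36.7698.
Var(X) = E[X²] − (E[X])² = 36.7698 − 29.1535 = 7.61629.

7.6163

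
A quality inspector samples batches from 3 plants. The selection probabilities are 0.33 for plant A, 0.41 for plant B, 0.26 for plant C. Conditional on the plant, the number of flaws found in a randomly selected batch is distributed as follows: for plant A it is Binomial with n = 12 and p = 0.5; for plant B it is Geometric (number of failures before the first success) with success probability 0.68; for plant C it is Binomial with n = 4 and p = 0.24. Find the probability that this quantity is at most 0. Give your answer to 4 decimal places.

Conditional on each plant, P(X ≤ 0): A: 0.000244141; B: 0.68; C: 0.333622.
By total probability, P(X ≤ 0) = 0.33·0.000244141 + 0.41·0.68 + 0.26·0.333622 = 0.365622.

0.3656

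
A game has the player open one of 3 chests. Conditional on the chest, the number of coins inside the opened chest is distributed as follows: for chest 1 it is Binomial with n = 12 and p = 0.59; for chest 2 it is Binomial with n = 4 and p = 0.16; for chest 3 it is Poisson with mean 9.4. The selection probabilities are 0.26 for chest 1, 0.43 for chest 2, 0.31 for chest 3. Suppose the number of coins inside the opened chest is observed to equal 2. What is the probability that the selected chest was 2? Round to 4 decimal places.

0.9601

Likelihoods P(X=2 | ·): 1: 0.0030838; 2: 0.10838; 3: 0.00365475.
Posterior ∝ prior × likelihood. Numerator for 2: 0.43·0.10838 = 0.0466035.
Normalizing constant: 0.26·0.0030838 + 0.43·0.10838 + 0.31·0.00365475 = 0.0485382.
P(2 | observation) = 0.0466035 / 0.0485382 = 0.960139.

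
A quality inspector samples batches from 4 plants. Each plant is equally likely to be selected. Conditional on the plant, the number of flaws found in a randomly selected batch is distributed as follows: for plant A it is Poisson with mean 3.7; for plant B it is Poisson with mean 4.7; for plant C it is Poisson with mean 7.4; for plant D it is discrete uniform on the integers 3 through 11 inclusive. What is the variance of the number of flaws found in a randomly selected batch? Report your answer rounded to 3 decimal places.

Per component, A: μ=3.7, E[X²]=17.39; B: μ=4.7, E[X²]=26.79; C: μ=7.4, E[X²]=62.16; D: μ=7, E[X²]=55.6667.
E[X] = 0.25·3.7 + 0.25·4.7 + 0.25·7.4 + 0.25·7 = 5.7.
E[X²] = 0.25·17.39 + 0.25·26.79 + 0.25·62.16 + 0.25·55.6667 = 40.5017.
Var(X) = E[X²] − (E[X])² = 40.5017 − 32.49 = 8.01167.

8.012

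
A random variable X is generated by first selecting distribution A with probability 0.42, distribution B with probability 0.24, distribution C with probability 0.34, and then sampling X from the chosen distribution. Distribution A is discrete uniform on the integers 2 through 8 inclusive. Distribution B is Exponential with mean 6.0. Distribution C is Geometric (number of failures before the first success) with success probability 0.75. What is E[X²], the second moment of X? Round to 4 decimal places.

29.6489

For each component E[X²] = Var + (mean)², giving A: 29; B: 72; C: 0.555556.
Overall E[X²] = 0.42·29 + 0.24·72 + 0.34·0.555556 = 29.6489.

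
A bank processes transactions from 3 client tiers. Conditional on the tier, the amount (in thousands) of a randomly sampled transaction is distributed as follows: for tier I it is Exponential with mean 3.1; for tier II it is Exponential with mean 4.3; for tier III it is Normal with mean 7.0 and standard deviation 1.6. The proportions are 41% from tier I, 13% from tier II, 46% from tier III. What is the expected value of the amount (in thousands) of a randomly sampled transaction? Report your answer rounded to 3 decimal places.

5.050

Component means — I: 3.1; II: 4.3; III: 7.
E[X] = 0.41·3.1 + 0.13·4.3 + 0.46·7 = 5.05.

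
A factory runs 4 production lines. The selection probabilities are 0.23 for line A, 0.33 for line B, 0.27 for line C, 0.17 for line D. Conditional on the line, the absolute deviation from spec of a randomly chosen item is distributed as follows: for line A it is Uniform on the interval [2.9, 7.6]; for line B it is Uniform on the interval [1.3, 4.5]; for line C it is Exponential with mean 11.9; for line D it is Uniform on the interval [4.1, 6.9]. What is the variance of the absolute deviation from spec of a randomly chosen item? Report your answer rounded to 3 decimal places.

Per component, A: μ=5.25, E[X²]=29.4033; B: μ=2.9, E[X²]=9.26333; C: μ=11.9, E[X²]=283.22; D: μ=5.5, E[X²]=30.9033.
E[X] = 0.23·5.25 + 0.33·2.9 + 0.27·11.9 + 0.17·5.5 = 6.3125.
E[X²] = 0.23·29.4033 + 0.33·9.26333 + 0.27·283.22 + 0.17·30.9033 = 91.5426.
Var(X) = E[X²] − (E[X])² = 91.5426 − 39.8477 = 51.695.

51.695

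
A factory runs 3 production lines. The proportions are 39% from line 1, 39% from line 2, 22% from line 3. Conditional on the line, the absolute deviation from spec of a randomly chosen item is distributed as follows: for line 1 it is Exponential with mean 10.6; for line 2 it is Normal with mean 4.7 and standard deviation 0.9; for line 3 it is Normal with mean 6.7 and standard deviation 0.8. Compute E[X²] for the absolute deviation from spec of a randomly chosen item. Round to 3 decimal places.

106.588

For each component E[X²] = Var + (mean)², giving 1: 224.72; 2: 22.9; 3: 45.53.
Overall E[X²] = 0.39·224.72 + 0.39·22.9 + 0.22·45.53 = 106.588.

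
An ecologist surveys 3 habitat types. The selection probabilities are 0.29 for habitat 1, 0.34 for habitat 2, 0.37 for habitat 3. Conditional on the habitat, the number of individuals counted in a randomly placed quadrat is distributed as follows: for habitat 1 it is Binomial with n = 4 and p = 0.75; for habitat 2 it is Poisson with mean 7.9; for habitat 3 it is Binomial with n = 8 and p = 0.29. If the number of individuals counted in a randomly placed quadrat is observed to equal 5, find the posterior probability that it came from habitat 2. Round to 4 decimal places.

Likelihoods P(X=5 | ·): 1: 0; 2: 0.0950666; 3: 0.0411105.
Posterior ∝ prior × likelihood. Numerator for 2: 0.34·0.0950666 = 0.0323226.
Normalizing constant: 0.29·0 + 0.34·0.0950666 + 0.37·0.0411105 = 0.0475335.
P(2 | observation) = 0.0323226 / 0.0475335 = 0.679996.

0.6800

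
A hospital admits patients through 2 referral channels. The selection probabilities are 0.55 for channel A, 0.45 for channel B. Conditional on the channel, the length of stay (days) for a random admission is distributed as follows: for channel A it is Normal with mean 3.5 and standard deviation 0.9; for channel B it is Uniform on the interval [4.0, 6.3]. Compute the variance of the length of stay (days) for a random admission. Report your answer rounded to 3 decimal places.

1.318

Per component, A: μ=3.5, E[X²]=13.06; B: μ=5.15, E[X²]=26.9633.
E[X] = 0.55·3.5 + 0.45·5.15 = 4.2425.
E[X²] = 0.55·13.06 + 0.45·26.9633 = 19.3165.
Var(X) = E[X²] − (E[X])² = 19.3165 − 17.9988 = 1.31769.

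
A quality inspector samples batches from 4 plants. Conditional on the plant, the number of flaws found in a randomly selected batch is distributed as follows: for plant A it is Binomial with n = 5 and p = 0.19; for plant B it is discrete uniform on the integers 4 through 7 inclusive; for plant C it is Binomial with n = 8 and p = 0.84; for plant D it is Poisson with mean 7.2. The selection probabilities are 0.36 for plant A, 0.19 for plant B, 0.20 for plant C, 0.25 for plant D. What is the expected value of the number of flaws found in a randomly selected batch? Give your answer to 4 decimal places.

4.5310

Component means — A: 0.95; B: 5.5; C: 6.72; D: 7.2.
E[X] = 0.36·0.95 + 0.19·5.5 + 0.2·6.72 + 0.25·7.2 = 4.531.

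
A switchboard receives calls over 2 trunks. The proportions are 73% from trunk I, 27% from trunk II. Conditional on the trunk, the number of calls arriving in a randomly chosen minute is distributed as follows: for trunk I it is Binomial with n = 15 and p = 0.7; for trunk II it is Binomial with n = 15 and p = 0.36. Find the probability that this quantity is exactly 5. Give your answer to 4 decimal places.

Conditional on each trunk, P(X = 5): I: 0.00298029; II: 0.209347.
By total probability, P(X = 5) = 0.73·0.00298029 + 0.27·0.209347 = 0.0586994.

0.0587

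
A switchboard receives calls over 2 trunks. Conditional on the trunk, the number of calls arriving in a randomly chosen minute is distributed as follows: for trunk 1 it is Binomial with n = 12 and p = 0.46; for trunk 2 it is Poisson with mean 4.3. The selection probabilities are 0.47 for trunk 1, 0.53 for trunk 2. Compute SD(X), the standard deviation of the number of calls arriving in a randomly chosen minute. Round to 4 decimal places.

Per component, 1: μ=5.52, E[X²]=33.4512; 2: μ=4.3, E[X²]=22.79.
E[X] = 0.47·5.52 + 0.53·4.3 = 4.8734.
E[X²] = 0.47·33.4512 + 0.53·22.79 = 27.8008.
Var(X) = E[X²] − (E[X])² = 27.8008 − 23.75 = 4.05074.
SD(X) = √4.05074 = 2.01264.

2.0126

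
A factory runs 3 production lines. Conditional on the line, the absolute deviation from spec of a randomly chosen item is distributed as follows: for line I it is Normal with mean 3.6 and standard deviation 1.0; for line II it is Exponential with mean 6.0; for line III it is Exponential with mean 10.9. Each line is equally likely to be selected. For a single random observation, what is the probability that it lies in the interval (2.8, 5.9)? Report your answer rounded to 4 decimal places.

0.4073

Conditional on each line, P(2.8 < X < 5.9): I: 0.77742; II: 0.253027; III: 0.19146.
By total probability, P(2.8 < X < 5.9) = 0.333333·0.77742 + 0.333333·0.253027 + 0.333333·0.19146 = 0.407303.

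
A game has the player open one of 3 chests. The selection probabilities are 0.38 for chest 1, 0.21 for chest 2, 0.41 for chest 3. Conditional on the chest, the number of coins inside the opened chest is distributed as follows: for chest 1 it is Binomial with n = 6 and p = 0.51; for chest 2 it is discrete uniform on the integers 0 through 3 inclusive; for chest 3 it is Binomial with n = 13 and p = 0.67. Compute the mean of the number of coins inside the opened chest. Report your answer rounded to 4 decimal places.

Component means — 1: 3.06; 2: 1.5; 3: 8.71.
E[X] = 0.38·3.06 + 0.21·1.5 + 0.41·8.71 = 5.0489.

5.0489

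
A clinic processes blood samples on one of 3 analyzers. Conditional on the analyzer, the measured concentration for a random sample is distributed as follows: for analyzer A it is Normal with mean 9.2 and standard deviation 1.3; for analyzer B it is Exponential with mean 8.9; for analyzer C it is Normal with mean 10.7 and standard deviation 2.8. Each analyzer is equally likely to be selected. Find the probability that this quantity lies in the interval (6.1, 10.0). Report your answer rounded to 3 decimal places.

0.417

Conditional on each analyzer, P(6.1 < X < 10.0): A: 0.722301; B: 0.178783; C: 0.351087.
By total probability, P(6.1 < X < 10.0) = 0.333333·0.722301 + 0.333333·0.178783 + 0.333333·0.351087 = 0.417391.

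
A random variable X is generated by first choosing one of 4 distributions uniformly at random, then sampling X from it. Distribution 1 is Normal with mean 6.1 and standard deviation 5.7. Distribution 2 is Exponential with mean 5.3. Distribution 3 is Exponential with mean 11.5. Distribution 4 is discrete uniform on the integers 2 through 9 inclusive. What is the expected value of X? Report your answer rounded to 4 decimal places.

Component means — 1: 6.1; 2: 5.3; 3: 11.5; 4: 5.5.
E[X] = 0.25·6.1 + 0.25·5.3 + 0.25·11.5 + 0.25·5.5 = 7.1.

7.1000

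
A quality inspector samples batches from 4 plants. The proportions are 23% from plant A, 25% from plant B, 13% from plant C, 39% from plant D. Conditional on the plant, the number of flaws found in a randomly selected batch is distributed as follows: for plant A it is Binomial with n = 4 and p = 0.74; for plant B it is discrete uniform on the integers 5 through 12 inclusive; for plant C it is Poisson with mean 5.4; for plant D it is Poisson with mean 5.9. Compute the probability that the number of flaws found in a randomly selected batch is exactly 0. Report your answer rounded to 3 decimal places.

Conditional on each plant, P(X = 0): A: 0.00456976; B: 0; C: 0.00451658; D: 0.00273944.
By total probability, P(X = 0) = 0.23·0.00456976 + 0.25·0 + 0.13·0.00451658 + 0.39·0.00273944 = 0.00270658.

0.003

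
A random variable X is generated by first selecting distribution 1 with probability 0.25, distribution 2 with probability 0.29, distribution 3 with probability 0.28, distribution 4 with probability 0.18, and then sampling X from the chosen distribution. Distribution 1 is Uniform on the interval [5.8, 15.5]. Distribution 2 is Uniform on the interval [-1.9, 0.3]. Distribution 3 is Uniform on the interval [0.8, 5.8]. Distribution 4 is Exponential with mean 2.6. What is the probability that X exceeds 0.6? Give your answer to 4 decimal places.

Conditional on each component, P(X > 0.6): 1: 1; 2: 0; 3: 1; 4: 0.793923.
By total probability, P(X > 0.6) = 0.25·1 + 0.29·0 + 0.28·1 + 0.18·0.793923 = 0.672906.

0.6729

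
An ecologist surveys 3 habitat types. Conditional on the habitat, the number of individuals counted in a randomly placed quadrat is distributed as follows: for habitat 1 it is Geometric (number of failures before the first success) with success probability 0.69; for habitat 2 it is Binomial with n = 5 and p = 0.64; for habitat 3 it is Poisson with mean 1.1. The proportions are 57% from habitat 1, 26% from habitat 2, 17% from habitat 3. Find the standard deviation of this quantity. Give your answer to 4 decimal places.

Per component, 1: μ=0.449275, E[X²]=0.852972; 2: μ=3.2, E[X²]=11.392; 3: μ=1.1, E[X²]=2.31.
E[X] = 0.57·0.449275 + 0.26·3.2 + 0.17·1.1 = 1.27509.
E[X²] = 0.57·0.852972 + 0.26·11.392 + 0.17·2.31 = 3.84081.
Var(X) = E[X²] − (E[X])² = 3.84081 − 1.62585 = 2.21497.
SD(X) = √2.21497 = 1.48828.

1.4883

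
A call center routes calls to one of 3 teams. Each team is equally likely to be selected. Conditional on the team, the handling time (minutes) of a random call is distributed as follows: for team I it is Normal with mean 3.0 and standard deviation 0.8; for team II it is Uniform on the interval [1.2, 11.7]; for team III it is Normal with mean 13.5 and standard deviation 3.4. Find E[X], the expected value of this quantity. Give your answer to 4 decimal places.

7.6500

Component means — I: 3; II: 6.45; III: 13.5.
E[X] = 0.333333·3 + 0.333333·6.45 + 0.333333·13.5 = 7.65.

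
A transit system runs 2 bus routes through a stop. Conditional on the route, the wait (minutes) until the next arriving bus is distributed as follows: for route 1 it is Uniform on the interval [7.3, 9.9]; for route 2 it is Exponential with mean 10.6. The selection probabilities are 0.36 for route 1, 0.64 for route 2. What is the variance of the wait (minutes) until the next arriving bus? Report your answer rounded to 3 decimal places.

Per component, 1: μ=8.6, E[X²]=74.5233; 2: μ=10.6, E[X²]=224.72.
E[X] = 0.36·8.6 + 0.64·10.6 = 9.88.
E[X²] = 0.36·74.5233 + 0.64·224.72 = 170.649.
Var(X) = E[X²] − (E[X])² = 170.649 − 97.6144 = 73.0348.

73.035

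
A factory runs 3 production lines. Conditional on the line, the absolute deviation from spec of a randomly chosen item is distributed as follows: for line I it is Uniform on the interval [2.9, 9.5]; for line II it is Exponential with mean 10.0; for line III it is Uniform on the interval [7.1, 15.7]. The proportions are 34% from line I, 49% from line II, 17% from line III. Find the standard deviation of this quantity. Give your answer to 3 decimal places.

Per component, I: μ=6.2, E[X²]=42.07; II: μ=10, E[X²]=200; III: μ=11.4, E[X²]=136.123.
E[X] = 0.34·6.2 + 0.49·10 + 0.17·11.4 = 8.946.
E[X²] = 0.34·42.07 + 0.49·200 + 0.17·136.123 = 135.445.
Var(X) = E[X²] − (E[X])² = 135.445 − 80.0309 = 55.4139.
SD(X) = √55.4139 = 7.44405.

7.444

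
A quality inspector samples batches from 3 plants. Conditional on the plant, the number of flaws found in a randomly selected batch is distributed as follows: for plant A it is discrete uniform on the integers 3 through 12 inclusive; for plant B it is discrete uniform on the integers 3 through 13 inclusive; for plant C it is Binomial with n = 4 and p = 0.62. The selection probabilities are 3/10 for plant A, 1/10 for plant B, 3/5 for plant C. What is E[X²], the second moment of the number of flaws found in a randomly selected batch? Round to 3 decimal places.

For each component E[X²] = Var + (mean)², giving A: 64.5; B: 74; C: 7.0928.
Overall E[X²] = 0.3·64.5 + 0.1·74 + 0.6·7.0928 = 31.0057.

31.006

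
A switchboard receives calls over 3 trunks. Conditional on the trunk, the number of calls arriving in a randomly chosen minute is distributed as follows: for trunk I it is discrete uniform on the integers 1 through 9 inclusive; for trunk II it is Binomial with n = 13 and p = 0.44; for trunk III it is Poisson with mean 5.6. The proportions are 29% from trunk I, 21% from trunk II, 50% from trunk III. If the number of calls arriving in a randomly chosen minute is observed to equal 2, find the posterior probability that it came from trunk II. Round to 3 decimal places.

Likelihoods P(X=2 | ·): I: 0.111111; II: 0.0256489; III: 0.0579825.
Posterior ∝ prior × likelihood. Numerator for II: 0.21·0.0256489 = 0.00538626.
Normalizing constant: 0.29·0.111111 + 0.21·0.0256489 + 0.5·0.0579825 = 0.0665997.
P(II | observation) = 0.00538626 / 0.0665997 = 0.0808751.

0.081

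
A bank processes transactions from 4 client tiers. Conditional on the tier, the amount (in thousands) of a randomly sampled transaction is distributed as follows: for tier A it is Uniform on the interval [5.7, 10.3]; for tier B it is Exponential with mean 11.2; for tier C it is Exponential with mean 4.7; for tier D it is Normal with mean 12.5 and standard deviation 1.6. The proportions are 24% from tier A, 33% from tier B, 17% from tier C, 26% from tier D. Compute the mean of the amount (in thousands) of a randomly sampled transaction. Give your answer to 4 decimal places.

9.6650

Component means — A: 8; B: 11.2; C: 4.7; D: 12.5.
E[X] = 0.24·8 + 0.33·11.2 + 0.17·4.7 + 0.26·12.5 = 9.665.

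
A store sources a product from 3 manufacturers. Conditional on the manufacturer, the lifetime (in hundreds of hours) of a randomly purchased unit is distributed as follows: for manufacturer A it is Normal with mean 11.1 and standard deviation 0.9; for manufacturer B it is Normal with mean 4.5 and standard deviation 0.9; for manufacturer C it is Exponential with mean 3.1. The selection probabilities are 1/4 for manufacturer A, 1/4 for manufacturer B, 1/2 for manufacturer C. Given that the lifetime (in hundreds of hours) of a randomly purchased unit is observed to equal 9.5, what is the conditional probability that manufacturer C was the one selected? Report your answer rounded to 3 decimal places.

0.248

Likelihoods f(9.5 | ·): A: 0.0912799; B: 8.80222e-08; C: 0.0150569.
Posterior ∝ prior × likelihood. Numerator for C: 0.5·0.0150569 = 0.00752846.
Normalizing constant: 0.25·0.0912799 + 0.25·8.80222e-08 + 0.5·0.0150569 = 0.0303484.
P(C | observation) = 0.00752846 / 0.0303484 = 0.248067.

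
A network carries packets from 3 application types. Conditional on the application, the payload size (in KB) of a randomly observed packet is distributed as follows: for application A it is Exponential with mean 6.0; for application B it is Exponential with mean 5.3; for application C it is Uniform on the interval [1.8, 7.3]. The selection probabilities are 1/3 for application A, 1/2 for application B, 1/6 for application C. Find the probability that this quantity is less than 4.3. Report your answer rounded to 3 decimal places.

Conditional on each application, P(X < 4.3): A: 0.511623; B: 0.555729; C: 0.454545.
By total probability, P(X < 4.3) = 0.333333·0.511623 + 0.5·0.555729 + 0.166667·0.454545 = 0.524163.

0.524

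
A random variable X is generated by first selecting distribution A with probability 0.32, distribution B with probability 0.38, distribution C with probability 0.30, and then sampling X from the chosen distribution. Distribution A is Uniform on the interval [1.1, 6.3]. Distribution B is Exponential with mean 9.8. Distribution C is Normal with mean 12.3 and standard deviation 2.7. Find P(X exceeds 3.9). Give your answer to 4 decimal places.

Conditional on each component, P(X > 3.9): A: 0.461538; B: 0.671689; C: 0.999068.
By total probability, P(X > 3.9) = 0.32·0.461538 + 0.38·0.671689 + 0.3·0.999068 = 0.702655.

0.7027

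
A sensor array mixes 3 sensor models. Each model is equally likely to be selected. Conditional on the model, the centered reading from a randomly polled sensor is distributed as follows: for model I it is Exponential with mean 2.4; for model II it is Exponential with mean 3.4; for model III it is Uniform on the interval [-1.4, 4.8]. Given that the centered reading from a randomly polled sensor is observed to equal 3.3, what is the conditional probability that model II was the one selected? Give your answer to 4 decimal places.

0.2947

Likelihoods f(3.3 | ·): I: 0.10535; II: 0.111429; III: 0.16129.
Posterior ∝ prior × likelihood. Numerator for II: 0.333333·0.111429 = 0.0371431.
Normalizing constant: 0.333333·0.10535 + 0.333333·0.111429 + 0.333333·0.16129 = 0.126023.
P(II | observation) = 0.0371431 / 0.126023 = 0.294733.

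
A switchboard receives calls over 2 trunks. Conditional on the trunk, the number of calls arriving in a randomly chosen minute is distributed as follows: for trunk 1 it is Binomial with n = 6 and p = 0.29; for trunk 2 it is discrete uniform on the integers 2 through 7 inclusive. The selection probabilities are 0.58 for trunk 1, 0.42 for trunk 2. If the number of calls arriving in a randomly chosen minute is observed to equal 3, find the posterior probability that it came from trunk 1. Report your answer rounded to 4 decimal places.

Likelihoods P(X=3 | ·): 1: 0.174582; 2: 0.166667.
Posterior ∝ prior × likelihood. Numerator for 1: 0.58·0.174582 = 0.101257.
Normalizing constant: 0.58·0.174582 + 0.42·0.166667 = 0.171257.
P(1 | observation) = 0.101257 / 0.171257 = 0.591259.

0.5913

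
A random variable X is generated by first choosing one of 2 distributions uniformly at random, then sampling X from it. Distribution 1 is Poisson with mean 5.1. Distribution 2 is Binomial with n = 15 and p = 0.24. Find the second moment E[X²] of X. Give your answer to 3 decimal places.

23.403

For each component E[X²] = Var + (mean)², giving 1: 31.11; 2: 15.696.
Overall E[X²] = 0.5·31.11 + 0.5·15.696 = 23.403.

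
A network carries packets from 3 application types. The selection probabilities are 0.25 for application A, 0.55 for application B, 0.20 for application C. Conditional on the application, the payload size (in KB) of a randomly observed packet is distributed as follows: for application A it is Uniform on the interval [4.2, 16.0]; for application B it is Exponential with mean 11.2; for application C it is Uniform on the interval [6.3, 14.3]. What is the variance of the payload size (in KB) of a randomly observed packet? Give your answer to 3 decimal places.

73.217

Per component, A: μ=10.1, E[X²]=113.613; B: μ=11.2, E[X²]=250.88; C: μ=10.3, E[X²]=111.423.
E[X] = 0.25·10.1 + 0.55·11.2 + 0.2·10.3 = 10.745.
E[X²] = 0.25·113.613 + 0.55·250.88 + 0.2·111.423 = 188.672.
Var(X) = E[X²] − (E[X])² = 188.672 − 115.455 = 73.217.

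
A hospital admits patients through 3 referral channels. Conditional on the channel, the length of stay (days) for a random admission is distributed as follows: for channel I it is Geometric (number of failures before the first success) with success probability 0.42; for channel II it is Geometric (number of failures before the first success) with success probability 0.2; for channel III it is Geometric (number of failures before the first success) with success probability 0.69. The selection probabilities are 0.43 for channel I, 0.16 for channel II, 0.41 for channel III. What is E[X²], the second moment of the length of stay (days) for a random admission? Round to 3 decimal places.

For each component E[X²] = Var + (mean)², giving I: 5.19501; II: 36; III: 0.852972.
Overall E[X²] = 0.43·5.19501 + 0.16·36 + 0.41·0.852972 = 8.34357.

8.344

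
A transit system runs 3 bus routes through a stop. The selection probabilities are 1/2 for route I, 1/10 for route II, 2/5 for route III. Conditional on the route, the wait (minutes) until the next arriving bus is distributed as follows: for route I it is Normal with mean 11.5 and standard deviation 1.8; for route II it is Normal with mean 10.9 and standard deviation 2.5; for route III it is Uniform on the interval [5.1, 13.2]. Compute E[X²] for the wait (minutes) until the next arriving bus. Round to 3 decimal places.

For each component E[X²] = Var + (mean)², giving I: 135.49; II: 125.06; III: 89.19.
Overall E[X²] = 0.5·135.49 + 0.1·125.06 + 0.4·89.19 = 115.927.

115.927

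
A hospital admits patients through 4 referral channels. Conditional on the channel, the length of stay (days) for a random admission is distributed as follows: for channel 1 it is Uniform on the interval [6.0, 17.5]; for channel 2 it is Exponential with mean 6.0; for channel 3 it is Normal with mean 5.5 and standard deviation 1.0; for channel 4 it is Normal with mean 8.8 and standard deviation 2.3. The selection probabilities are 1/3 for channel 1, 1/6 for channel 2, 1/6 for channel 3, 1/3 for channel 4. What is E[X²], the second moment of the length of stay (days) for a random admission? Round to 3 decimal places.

94.479

For each component E[X²] = Var + (mean)², giving 1: 149.083; 2: 72; 3: 31.25; 4: 82.73.
Overall E[X²] = 0.333333·149.083 + 0.166667·72 + 0.166667·31.25 + 0.333333·82.73 = 94.4794.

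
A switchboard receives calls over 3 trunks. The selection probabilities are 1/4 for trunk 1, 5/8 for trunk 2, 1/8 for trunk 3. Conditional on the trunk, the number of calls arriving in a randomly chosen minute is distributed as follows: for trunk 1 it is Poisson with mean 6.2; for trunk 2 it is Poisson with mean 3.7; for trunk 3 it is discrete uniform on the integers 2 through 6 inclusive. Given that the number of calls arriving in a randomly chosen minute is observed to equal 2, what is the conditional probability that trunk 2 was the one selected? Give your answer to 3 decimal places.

Likelihoods P(X=2 | ·): 1: 0.0390057; 2: 0.169233; 3: 0.2.
Posterior ∝ prior × likelihood. Numerator for 2: 0.625·0.169233 = 0.10577.
Normalizing constant: 0.25·0.0390057 + 0.625·0.169233 + 0.125·0.2 = 0.140522.
P(2 | observation) = 0.10577 / 0.140522 = 0.752697.

0.753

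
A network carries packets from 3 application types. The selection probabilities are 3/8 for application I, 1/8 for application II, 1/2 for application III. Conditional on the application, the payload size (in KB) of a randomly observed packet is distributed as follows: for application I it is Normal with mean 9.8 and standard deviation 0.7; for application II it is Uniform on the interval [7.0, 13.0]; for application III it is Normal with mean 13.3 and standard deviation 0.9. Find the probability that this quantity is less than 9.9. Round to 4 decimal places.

0.2693

Conditional on each application, P(X < 9.9): I: 0.556798; II: 0.483333; III: 7.9117e-05.
By total probability, P(X < 9.9) = 0.375·0.556798 + 0.125·0.483333 + 0.5·7.9117e-05 = 0.269256.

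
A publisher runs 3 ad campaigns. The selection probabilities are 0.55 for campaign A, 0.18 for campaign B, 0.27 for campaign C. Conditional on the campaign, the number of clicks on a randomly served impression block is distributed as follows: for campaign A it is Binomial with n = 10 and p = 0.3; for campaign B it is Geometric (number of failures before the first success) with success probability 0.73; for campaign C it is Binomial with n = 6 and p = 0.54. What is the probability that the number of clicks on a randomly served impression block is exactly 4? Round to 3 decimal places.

0.184

Conditional on each campaign, P(X = 4): A: 0.200121; B: 0.00387952; C: 0.269887.
By total probability, P(X = 4) = 0.55·0.200121 + 0.18·0.00387952 + 0.27·0.269887 = 0.183634.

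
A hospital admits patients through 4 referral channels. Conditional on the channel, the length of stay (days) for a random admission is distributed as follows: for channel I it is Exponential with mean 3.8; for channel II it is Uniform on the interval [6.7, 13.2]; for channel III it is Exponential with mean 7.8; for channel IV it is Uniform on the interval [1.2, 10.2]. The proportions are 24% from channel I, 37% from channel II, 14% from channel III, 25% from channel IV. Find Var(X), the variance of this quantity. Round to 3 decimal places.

21.151

Per component, I: μ=3.8, E[X²]=28.88; II: μ=9.95, E[X²]=102.523; III: μ=7.8, E[X²]=121.68; IV: μ=5.7, E[X²]=39.24.
E[X] = 0.24·3.8 + 0.37·9.95 + 0.14·7.8 + 0.25·5.7 = 7.1105.
E[X²] = 0.24·28.88 + 0.37·102.523 + 0.14·121.68 + 0.25·39.24 = 71.71.
Var(X) = E[X²] − (E[X])² = 71.71 − 50.5592 = 21.1508.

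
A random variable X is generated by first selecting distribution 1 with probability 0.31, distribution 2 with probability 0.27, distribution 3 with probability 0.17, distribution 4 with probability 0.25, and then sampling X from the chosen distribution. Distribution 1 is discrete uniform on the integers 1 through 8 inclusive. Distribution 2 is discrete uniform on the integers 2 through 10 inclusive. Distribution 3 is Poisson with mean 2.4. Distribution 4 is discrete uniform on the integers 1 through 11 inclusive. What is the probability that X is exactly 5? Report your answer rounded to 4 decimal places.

Conditional on each component, P(X = 5): 1: 0.125; 2: 0.111111; 3: 0.0601961; 4: 0.0909091.
By total probability, P(X = 5) = 0.31·0.125 + 0.27·0.111111 + 0.17·0.0601961 + 0.25·0.0909091 = 0.101711.

0.1017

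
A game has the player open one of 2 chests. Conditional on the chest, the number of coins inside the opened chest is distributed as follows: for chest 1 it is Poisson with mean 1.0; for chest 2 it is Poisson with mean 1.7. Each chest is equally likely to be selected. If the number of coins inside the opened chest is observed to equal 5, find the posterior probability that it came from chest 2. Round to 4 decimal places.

0.8758

Likelihoods P(X=5 | ·): 1: 0.00306566; 2: 0.0216154.
Posterior ∝ prior × likelihood. Numerator for 2: 0.5·0.0216154 = 0.0108077.
Normalizing constant: 0.5·0.00306566 + 0.5·0.0216154 = 0.0123405.
P(2 | observation) = 0.0108077 / 0.0123405 = 0.875789.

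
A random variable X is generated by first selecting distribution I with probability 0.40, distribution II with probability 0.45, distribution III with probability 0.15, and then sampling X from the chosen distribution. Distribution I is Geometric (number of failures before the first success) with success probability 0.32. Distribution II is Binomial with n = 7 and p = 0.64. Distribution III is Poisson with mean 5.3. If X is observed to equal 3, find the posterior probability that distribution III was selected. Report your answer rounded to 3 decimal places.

0.145

Likelihoods P(X=3 | ·): I: 0.100618; II: 0.154105; III: 0.123856.
Posterior ∝ prior × likelihood. Numerator for III: 0.15·0.123856 = 0.0185783.
Normalizing constant: 0.4·0.100618 + 0.45·0.154105 + 0.15·0.123856 = 0.128173.
P(III | observation) = 0.0185783 / 0.128173 = 0.144947.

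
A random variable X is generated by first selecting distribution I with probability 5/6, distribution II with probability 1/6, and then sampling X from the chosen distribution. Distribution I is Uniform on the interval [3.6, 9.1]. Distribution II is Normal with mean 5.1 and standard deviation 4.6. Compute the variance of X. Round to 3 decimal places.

Per component, I: μ=6.35, E[X²]=42.8433; II: μ=5.1, E[X²]=47.17.
E[X] = 0.833333·6.35 + 0.166667·5.1 = 6.14167.
E[X²] = 0.833333·42.8433 + 0.166667·47.17 = 43.5644.
Var(X) = E[X²] − (E[X])² = 43.5644 − 37.7201 = 5.84438.

5.844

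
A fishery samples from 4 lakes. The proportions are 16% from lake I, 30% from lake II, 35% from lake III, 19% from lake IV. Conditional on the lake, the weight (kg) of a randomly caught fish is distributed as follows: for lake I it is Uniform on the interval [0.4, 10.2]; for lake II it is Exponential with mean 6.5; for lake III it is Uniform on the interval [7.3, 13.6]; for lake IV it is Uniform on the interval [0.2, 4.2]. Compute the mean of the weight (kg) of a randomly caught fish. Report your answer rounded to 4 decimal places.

Component means — I: 5.3; II: 6.5; III: 10.45; IV: 2.2.
E[X] = 0.16·5.3 + 0.3·6.5 + 0.35·10.45 + 0.19·2.2 = 6.8735.

6.8735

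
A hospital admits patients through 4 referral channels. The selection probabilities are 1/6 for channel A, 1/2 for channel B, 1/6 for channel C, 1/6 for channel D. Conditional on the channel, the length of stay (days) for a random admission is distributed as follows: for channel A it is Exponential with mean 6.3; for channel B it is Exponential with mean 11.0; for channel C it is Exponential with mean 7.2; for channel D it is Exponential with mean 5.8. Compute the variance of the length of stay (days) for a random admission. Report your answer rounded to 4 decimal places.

Per component, A: μ=6.3, E[X²]=79.38; B: μ=11, E[X²]=242; C: μ=7.2, E[X²]=103.68; D: μ=5.8, E[X²]=67.28.
E[X] = 0.166667·6.3 + 0.5·11 + 0.166667·7.2 + 0.166667·5.8 = 8.71667.
E[X²] = 0.166667·79.38 + 0.5·242 + 0.166667·103.68 + 0.166667·67.28 = 162.723.
Var(X) = E[X²] − (E[X])² = 162.723 − 75.9803 = 86.7431.

86.7431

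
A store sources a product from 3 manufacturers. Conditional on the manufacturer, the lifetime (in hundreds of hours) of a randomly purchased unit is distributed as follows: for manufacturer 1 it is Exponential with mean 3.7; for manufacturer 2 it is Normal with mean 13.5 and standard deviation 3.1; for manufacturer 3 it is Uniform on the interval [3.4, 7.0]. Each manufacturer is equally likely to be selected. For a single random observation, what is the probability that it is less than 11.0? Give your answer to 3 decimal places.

Conditional on each manufacturer, P(X < 11.0): 1: 0.948849; 2: 0.209991; 3: 1.
By total probability, P(X < 11.0) = 0.333333·0.948849 + 0.333333·0.209991 + 0.333333·1 = 0.719613.

0.720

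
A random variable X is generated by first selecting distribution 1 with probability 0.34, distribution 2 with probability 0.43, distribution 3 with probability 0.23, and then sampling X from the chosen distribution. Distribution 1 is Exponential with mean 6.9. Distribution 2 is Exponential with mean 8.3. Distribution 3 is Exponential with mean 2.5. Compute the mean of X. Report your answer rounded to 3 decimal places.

6.490

Component means — 1: 6.9; 2: 8.3; 3: 2.5.
E[X] = 0.34·6.9 + 0.43·8.3 + 0.23·2.5 = 6.49.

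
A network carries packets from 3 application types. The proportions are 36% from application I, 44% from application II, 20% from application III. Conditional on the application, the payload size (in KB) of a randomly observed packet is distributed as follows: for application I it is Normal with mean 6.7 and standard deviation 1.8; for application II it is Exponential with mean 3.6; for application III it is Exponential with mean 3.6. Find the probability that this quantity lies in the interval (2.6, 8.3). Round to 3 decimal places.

Conditional on each application, P(2.6 < X < 8.3): I: 0.801599; II: 0.385968; III: 0.385968.
By total probability, P(2.6 < X < 8.3) = 0.36·0.801599 + 0.44·0.385968 + 0.2·0.385968 = 0.535595.

0.536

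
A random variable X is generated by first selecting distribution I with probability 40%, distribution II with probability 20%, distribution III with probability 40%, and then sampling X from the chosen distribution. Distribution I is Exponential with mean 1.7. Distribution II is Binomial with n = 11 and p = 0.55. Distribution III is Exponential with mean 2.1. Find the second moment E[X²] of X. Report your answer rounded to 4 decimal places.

For each component E[X²] = Var + (mean)², giving I: 5.78; II: 39.325; III: 8.82.
Overall E[X²] = 0.4·5.78 + 0.2·39.325 + 0.4·8.82 = 13.705.

13.7050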